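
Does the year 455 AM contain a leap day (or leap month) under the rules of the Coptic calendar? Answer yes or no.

yes

455 mod 4 = 3; in the Coptic calendar a year is leap when year mod 4 = 3, so it is a leap year.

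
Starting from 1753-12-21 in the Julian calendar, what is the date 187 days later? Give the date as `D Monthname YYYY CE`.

Counting 187 days forward from JDN 2361696 reaches JDN 2361883, which is 26 June 1754 CE.

26 June 1754 CE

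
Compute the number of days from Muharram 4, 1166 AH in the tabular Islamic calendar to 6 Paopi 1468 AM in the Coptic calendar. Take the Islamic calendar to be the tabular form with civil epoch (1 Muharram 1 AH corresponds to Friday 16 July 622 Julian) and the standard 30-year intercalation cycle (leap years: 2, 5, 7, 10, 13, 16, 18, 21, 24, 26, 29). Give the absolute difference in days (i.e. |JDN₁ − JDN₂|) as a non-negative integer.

393

First date → JDN 2361280; second date → JDN 2360887.
The interval is |2361280 − 2360887| = 393 days.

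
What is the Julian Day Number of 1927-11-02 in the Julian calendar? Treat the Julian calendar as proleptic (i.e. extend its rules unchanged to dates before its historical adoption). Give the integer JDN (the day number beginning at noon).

In the Gregorian calendar the same day is 15 November 1927.
JDN 2400001 is 17 November 1858 CE (Gregorian), MJD 0; the target day is +25199 days from there, so JDN = 2425200.

2425200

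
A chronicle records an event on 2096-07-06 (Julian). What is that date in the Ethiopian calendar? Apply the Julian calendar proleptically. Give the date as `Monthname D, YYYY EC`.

Julian Day Number of the source date = 2486809.
Converting JDN 2486809 to the Ethiopian calendar gives 12 Hamle 2088 EC.

Hamle 12, 2088 EC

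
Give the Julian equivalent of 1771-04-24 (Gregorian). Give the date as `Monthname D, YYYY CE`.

April 13, 1771 CE

For dates in this range the Gregorian date is 11 days ahead of the Julian.
24 April 1771 Gregorian − 11 days → 13 April 1771 Julian.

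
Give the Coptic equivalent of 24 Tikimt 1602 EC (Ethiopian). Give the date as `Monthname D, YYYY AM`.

Paopi 24, 1326 AM

Both dates share Julian Day Number 2309039; in the Coptic calendar that is 24 Paopi 1326 AM.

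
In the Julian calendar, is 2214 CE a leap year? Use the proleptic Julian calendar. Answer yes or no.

no

2214 mod 4 = 2, so it is a common year in the Julian calendar.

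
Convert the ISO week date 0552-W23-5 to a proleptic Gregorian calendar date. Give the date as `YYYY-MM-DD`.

ISO week 1 of 552 is the week containing the first Thursday of 552.
Week 23, day 5 (Friday) lands on 0552-06-09.

0552-06-09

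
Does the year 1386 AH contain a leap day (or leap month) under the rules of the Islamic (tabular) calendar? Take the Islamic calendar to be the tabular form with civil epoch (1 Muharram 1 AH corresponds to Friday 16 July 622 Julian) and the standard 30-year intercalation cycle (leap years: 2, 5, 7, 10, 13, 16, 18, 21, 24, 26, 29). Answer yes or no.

no

Year 1386 AH is year 6 of its 30-year cycle; leap positions are 2, 5, 7, 10, 13, 16, 18, 21, 24, 26, 29, so it is a common year (354 days).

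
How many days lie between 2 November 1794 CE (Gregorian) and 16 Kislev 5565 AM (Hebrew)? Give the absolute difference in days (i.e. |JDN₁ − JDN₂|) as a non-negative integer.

3669

First date → JDN 2376611; second date → JDN 2380280.
The interval is |2376611 − 2380280| = 3669 days.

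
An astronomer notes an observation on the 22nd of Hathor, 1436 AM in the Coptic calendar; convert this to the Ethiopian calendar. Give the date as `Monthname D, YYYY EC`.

Hidar 22, 1712 EC

The source date corresponds to 30 November 1719 in the Gregorian calendar (JDN 2349245).
That day falls on 22 Hidar 1712 EC in the Ethiopian calendar.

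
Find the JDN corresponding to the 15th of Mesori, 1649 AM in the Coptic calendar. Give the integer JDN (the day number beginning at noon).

2427306

Equivalently 21 August 1933 (Gregorian).
JDN 2299161 is 15 October 1582 CE (Gregorian); the target day is +128145 days from there, so JDN = 2427306.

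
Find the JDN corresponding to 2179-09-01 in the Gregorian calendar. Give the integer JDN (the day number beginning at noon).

JDN 2451545 is 1 January 2000 CE (Gregorian); the target day is +65622 days from there, so JDN = 2517167.

2517167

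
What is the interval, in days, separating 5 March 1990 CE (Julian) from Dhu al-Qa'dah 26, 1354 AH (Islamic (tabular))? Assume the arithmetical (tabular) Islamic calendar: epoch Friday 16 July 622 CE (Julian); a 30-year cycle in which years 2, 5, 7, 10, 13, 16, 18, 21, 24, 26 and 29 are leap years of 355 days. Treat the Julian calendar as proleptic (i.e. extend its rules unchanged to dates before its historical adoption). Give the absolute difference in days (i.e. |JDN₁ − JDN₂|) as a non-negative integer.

19751

JDN of the first date = 2447969.
JDN of the second date = 2428218.
|2428218 − 2447969| = 19751.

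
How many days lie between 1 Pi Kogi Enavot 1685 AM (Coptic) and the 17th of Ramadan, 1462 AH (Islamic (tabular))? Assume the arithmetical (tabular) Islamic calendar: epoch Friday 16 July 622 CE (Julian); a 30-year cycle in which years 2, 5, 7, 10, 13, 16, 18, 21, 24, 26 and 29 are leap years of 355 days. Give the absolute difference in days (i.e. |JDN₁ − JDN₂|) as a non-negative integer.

25951

JDN of the first date = 2440471.
JDN of the second date = 2466422.
|2466422 − 2440471| = 25951.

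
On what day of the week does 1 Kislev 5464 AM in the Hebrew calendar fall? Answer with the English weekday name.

Equivalently 9 November 1703 Gregorian, JDN 2343380.
2343380 ≡ 4 (mod 7); counting from Monday = 0 gives Friday.

Friday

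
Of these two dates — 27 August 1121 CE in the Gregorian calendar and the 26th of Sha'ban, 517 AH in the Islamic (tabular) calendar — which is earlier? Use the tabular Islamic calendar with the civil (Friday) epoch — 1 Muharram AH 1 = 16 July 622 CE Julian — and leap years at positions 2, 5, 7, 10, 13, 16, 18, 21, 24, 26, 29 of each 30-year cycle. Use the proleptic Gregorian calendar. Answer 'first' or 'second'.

Converting both to JDN: 2130735 vs 2131525; the smaller is the first.

first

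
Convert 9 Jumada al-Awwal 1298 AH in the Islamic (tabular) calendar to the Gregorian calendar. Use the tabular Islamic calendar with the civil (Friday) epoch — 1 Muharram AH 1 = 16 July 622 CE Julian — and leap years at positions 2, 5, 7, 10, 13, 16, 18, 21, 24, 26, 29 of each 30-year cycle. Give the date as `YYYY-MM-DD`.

1881-04-09

Julian Day Number of the source date = 2408180.
Converting JDN 2408180 to the Gregorian calendar gives 9 April 1881 CE.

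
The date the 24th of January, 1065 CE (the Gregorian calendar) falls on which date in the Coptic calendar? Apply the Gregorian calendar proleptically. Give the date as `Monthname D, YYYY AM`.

Both dates share Julian Day Number 2110067; in the Coptic calendar that is 23 Tobi 781 AM.

Tobi 23, 781 AM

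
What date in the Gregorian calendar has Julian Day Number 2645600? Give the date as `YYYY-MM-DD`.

2531-04-22

JDN 2451545 is 1 Jan 2000; 2645600 is +194055 days from there.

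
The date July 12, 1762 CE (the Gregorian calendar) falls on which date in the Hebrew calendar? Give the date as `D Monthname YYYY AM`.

Julian Day Number of the source date = 2364810.
Converting JDN 2364810 to the Hebrew calendar gives 21 Tammuz 5522 AM.

21 Tammuz 5522 AM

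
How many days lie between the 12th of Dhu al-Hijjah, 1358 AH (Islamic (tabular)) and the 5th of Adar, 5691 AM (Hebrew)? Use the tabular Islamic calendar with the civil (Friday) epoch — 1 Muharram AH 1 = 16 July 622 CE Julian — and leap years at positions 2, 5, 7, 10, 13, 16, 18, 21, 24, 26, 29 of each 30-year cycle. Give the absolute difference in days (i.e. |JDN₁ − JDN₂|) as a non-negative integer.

JDN of the first date = 2429652.
JDN of the second date = 2426395.
|2426395 − 2429652| = 3257.

3257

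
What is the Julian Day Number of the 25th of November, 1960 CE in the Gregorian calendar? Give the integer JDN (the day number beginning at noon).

2437264

JDN 2400001 is 17 November 1858 CE (Gregorian), MJD 0; the target day is +37263 days from there, so JDN = 2437264.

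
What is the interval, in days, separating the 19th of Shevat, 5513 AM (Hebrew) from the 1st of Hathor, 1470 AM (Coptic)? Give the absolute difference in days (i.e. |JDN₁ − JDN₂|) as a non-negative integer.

288

JDN of the first date = 2361354.
JDN of the second date = 2361642.
|2361642 − 2361354| = 288.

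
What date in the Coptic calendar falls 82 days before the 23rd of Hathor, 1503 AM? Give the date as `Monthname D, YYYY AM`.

JDN of the 23rd of Hathor, 1503 AM = 2373717.
2373717 − 82 = 2373635.
JDN 2373635 in the Coptic calendar is Thout 1, 1503 AM.

Thout 1, 1503 AM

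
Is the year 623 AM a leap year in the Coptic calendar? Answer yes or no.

623 mod 4 = 3; in the Coptic calendar a year is leap when year mod 4 = 3, so it is a leap year.

yes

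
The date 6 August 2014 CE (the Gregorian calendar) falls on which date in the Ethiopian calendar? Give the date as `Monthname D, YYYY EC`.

Julian Day Number of the source date = 2456876.
Converting JDN 2456876 to the Ethiopian calendar gives 30 Hamle 2006 EC.

Hamle 30, 2006 EC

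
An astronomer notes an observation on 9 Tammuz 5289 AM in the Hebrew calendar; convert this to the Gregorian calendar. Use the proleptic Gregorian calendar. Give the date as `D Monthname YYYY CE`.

Julian Day Number of the source date = 2279692.
Converting JDN 2279692 to the Gregorian calendar gives 26 June 1529 CE.

26 June 1529 CE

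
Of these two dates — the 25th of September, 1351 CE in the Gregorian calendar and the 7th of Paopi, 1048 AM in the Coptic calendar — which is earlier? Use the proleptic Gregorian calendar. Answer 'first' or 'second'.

The two dates have Julian Day Numbers 2214770 and 2207483 respectively.
Since 2207483 < 2214770, the second date comes first.

second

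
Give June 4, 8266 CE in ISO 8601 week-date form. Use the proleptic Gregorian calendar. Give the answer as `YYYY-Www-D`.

8266-W23-1

The weekday is Monday (ISO weekday 1).
That Monday belongs to ISO week 23 of ISO year 8266.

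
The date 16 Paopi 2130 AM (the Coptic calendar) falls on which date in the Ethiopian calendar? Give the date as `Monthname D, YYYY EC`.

The source date corresponds to 29 October 2413 in the Gregorian calendar (JDN 2602692).
That day falls on 16 Tikimt 2406 EC in the Ethiopian calendar.

Tikimt 16, 2406 EC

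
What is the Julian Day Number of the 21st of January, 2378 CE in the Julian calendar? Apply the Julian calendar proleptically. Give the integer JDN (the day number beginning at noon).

2589643

In the Gregorian calendar the same day is 6 February 2378.
JDN 2451545 is 1 January 2000 CE (Gregorian); the target day is +138098 days from there, so JDN = 2589643.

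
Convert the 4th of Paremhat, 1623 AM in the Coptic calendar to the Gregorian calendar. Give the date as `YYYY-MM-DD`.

1907-03-13

Julian Day Number of the source date = 2417648.
Converting JDN 2417648 to the Gregorian calendar gives 13 March 1907 CE.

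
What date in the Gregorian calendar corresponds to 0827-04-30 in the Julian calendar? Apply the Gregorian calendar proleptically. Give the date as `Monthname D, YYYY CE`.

At this point the Julian calendar is 4 days behind the Gregorian.
30 April 827 Julian + 4 days → 4 May 827 Gregorian.

May 4, 827 CE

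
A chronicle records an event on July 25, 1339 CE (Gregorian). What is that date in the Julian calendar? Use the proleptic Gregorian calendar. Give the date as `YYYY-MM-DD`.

At this point the Julian calendar is 8 days behind the Gregorian.
25 July 1339 Gregorian − 8 days → 17 July 1339 Julian.

1339-07-17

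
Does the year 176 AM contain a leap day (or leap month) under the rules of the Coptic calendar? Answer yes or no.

no

176 mod 4 = 0; in the Coptic calendar a year is leap when year mod 4 = 3, so it is a common year.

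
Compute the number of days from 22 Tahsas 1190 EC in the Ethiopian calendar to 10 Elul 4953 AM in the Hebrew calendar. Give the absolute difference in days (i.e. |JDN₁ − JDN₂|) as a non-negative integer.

First date → JDN 2158614; second date → JDN 2157023.
The interval is |2158614 − 2157023| = 1591 days.

1591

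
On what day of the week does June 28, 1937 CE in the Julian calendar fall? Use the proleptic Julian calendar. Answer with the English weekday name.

Sunday

This is JDN 2428726 (11 July 1937 Gregorian).
Since JDN mod 7 = 6 (0 = Monday), the day is Sunday.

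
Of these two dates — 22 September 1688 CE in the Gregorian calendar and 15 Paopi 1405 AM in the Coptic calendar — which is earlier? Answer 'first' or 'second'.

First date → JDN 2337855; second date → JDN 2337885.
JDN 2337855 < JDN 2337885, so the first date is earlier.

first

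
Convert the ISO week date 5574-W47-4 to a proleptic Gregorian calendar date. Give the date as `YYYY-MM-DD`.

ISO week 1 of 5574 is the week containing the first Thursday of 5574.
Week 47, day 4 (Thursday) lands on 5574-11-21.

5574-11-21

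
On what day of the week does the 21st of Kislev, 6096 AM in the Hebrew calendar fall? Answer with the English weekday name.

This is JDN 2574241 (7 December 2335 Gregorian).
2574241 ≡ 5 (mod 7); counting from Monday = 0 gives Saturday.

Saturday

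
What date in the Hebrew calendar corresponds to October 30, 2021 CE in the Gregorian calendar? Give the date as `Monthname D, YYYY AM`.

Julian Day Number of the source date = 2459518.
Converting JDN 2459518 to the Hebrew calendar gives 24 Cheshvan 5782 AM.

Cheshvan 24, 5782 AM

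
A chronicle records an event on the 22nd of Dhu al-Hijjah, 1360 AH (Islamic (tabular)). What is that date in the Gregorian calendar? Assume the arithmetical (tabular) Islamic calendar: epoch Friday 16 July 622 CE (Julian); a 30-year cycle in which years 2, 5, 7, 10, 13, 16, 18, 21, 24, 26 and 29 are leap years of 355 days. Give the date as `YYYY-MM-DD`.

Both dates share Julian Day Number 2430370; in the Gregorian calendar that is 10 January 1942 CE.

1942-01-10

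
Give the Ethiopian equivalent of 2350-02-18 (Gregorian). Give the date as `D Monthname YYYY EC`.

8 Yekatit 2342 EC

Both dates share Julian Day Number 2579428; in the Ethiopian calendar that is 8 Yekatit 2342 EC.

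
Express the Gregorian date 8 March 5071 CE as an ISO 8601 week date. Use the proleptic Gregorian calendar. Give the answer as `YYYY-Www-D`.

The weekday is Wednesday (ISO weekday 3).
That Wednesday belongs to ISO week 10 of ISO year 5071.

5071-W10-3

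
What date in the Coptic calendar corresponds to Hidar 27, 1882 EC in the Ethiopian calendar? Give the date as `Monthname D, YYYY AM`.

Hathor 27, 1606 AM

The source date corresponds to 5 December 1889 in the Gregorian calendar (JDN 2411342).
That day falls on 27 Hathor 1606 AM in the Coptic calendar.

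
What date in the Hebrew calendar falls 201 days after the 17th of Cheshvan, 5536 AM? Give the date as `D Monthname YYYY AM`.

11 Sivan 5536 AM

The starting date is JDN 2369679; 2369679 + 201 = 2369880.
JDN 2369880 corresponds to 11 Sivan 5536 AM.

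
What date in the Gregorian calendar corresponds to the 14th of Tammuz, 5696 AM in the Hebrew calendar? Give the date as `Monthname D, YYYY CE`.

July 4, 1936 CE

Julian Day Number of the source date = 2428354.
Converting JDN 2428354 to the Gregorian calendar gives 4 July 1936 CE.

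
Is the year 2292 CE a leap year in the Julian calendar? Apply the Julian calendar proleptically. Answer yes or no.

yes

2292 mod 4 = 0, so it is a leap year in the Julian calendar.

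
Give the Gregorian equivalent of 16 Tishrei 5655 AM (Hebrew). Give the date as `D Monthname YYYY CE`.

Julian Day Number of the source date = 2413118.
Converting JDN 2413118 to the Gregorian calendar gives 16 October 1894 CE.

16 October 1894 CE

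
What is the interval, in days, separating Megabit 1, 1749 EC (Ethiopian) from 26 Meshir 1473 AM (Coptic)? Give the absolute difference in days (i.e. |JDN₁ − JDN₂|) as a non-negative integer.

5

JDN of the first date = 2362858.
JDN of the second date = 2362853.
|2362853 − 2362858| = 5.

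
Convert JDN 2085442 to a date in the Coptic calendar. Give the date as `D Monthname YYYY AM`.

The proleptic Gregorian equivalent of JDN 2085442 is 23 August 997.
In the Coptic calendar that day is 25 Mesori 713 AM.

25 Mesori 713 AM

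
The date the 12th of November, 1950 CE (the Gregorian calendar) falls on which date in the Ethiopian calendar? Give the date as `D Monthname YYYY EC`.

3 Hidar 1943 EC

Julian Day Number of the source date = 2433598.
Converting JDN 2433598 to the Ethiopian calendar gives 3 Hidar 1943 EC.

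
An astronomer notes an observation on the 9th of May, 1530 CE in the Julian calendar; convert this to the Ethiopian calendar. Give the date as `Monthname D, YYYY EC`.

The source date corresponds to 19 May 1530 in the proleptic Gregorian calendar (JDN 2280019).
That day falls on 14 Ginbot 1522 EC in the Ethiopian calendar.

Ginbot 14, 1522 EC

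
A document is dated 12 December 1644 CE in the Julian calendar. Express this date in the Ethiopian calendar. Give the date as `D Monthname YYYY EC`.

Both dates share Julian Day Number 2321875; in the Ethiopian calendar that is 16 Tahsas 1637 EC.

16 Tahsas 1637 EC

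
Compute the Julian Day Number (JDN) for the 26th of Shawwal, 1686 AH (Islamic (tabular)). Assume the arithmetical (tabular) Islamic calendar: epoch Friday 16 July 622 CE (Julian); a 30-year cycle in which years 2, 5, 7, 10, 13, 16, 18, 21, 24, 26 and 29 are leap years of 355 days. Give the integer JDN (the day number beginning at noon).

Equivalently 3 March 2258 (Gregorian).
JDN 2451545 is 1 January 2000 CE (Gregorian); the target day is +94294 days from there, so JDN = 2545839.

2545839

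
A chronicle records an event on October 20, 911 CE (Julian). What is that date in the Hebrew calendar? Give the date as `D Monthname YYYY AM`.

Julian Day Number of the source date = 2054093.
Converting JDN 2054093 to the Hebrew calendar gives 25 Cheshvan 4672 AM.

25 Cheshvan 4672 AM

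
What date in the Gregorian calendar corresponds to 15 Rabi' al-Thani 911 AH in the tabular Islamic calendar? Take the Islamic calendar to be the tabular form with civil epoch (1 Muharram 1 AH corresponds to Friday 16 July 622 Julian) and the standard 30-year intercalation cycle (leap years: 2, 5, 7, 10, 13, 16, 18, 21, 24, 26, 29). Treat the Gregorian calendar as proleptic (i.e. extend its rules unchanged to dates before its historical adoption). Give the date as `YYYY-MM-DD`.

Julian Day Number of the source date = 2271017.
Converting JDN 2271017 to the Gregorian calendar gives 25 September 1505 CE.

1505-09-25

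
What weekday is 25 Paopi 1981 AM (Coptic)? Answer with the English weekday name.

Equivalently 6 November 2264 Gregorian, JDN 2548279.
Since JDN mod 7 = 6 (0 = Monday), the day is Sunday.

Sunday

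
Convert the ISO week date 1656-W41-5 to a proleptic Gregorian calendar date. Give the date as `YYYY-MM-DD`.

ISO week 1 of 1656 is the week containing the first Thursday of 1656.
Week 41, day 5 (Friday) lands on 1656-10-13.

1656-10-13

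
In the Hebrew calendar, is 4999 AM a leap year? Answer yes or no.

no

Hebrew year 4999 is year 2 of its 19-year Metonic cycle; leap years are at positions 3, 6, 8, 11, 14, 17, 19, so it is a common year (12 months).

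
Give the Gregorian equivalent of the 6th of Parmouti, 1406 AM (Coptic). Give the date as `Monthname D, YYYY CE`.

Both dates share Julian Day Number 2338421; in the Gregorian calendar that is 11 April 1690 CE.

April 11, 1690 CE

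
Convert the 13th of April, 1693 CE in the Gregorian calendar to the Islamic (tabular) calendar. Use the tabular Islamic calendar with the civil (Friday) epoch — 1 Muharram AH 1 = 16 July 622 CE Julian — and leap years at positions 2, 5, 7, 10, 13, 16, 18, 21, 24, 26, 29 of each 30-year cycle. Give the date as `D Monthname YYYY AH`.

Julian Day Number of the source date = 2339519.
Converting JDN 2339519 to the tabular Islamic calendar gives 7 Sha'ban 1104 AH.

7 Sha'ban 1104 AH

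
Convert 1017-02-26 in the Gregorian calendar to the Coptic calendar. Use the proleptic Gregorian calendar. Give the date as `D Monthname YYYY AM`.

Julian Day Number of the source date = 2092568.
Converting JDN 2092568 to the Coptic calendar gives 26 Meshir 733 AM.

26 Meshir 733 AM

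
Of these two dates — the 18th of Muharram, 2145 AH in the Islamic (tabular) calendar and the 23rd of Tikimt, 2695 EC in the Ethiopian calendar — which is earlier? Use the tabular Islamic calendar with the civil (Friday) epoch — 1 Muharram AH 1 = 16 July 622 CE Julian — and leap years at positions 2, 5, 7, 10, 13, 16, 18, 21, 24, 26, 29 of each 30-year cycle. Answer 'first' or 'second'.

First date → JDN 2708219; second date → JDN 2708256.
JDN 2708219 < JDN 2708256, so the first date is earlier.

first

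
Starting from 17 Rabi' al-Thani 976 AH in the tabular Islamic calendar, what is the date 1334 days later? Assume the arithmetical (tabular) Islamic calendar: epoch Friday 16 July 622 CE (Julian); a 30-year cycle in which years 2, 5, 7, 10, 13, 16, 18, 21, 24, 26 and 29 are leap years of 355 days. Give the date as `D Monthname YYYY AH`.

Counting 1334 days forward from JDN 2294052 reaches JDN 2295386, which is 22 Muharram 980 AH.

22 Muharram 980 AH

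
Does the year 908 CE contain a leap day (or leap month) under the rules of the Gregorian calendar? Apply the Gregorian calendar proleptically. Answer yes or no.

yes

908 is divisible by 4 and not by 100, so it is a leap year.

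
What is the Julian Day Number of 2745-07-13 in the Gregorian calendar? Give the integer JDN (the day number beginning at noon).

2723844

JDN 2400001 is 17 November 1858 CE (Gregorian), MJD 0; the target day is +323843 days from there, so JDN = 2723844.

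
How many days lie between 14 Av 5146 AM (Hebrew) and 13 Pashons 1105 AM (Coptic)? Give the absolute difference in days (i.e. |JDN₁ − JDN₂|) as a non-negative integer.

First date → JDN 2227487; second date → JDN 2228518.
The interval is |2227487 − 2228518| = 1031 days.

1031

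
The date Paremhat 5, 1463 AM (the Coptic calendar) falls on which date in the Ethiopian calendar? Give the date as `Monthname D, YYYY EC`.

Both dates share Julian Day Number 2359209; in the Ethiopian calendar that is 5 Megabit 1739 EC.

Megabit 5, 1739 EC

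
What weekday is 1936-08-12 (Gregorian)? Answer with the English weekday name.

Wednesday

JDN 2428393 mod 7 = 2, and JDN 0 was a Monday, so this is a Wednesday.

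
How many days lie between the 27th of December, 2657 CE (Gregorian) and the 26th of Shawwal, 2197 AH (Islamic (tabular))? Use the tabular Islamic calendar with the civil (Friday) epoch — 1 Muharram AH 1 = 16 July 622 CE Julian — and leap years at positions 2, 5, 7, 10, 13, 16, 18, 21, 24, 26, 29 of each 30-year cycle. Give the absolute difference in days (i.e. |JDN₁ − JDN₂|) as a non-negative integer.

First date → JDN 2691870; second date → JDN 2726920.
The interval is |2691870 − 2726920| = 35050 days.

35050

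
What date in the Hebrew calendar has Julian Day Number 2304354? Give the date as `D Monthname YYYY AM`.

The Gregorian equivalent of JDN 2304354 is 2 January 1597.
In the Hebrew calendar that day is 12 Tevet 5357 AM.

12 Tevet 5357 AM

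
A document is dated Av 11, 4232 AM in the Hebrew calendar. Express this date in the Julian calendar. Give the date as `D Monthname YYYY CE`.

Both dates share Julian Day Number 1893669; in the Julian calendar that is 1 August 472 CE.

1 August 472 CE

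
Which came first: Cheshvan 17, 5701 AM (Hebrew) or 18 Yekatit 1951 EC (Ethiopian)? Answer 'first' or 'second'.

First date → JDN 2429952; second date → JDN 2436625.
JDN 2429952 < JDN 2436625, so the first date is earlier.

first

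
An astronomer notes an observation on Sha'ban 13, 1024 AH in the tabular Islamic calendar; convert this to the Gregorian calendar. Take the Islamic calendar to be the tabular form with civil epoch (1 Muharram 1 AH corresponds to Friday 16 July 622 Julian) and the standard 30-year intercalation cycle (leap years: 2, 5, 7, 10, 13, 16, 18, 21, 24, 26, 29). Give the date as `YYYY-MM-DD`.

Julian Day Number of the source date = 2311176.
Converting JDN 2311176 to the Gregorian calendar gives 7 September 1615 CE.

1615-09-07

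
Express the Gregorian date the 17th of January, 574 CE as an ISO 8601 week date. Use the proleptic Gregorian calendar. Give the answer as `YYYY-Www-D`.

0574-W03-1

The weekday is Monday (ISO weekday 1).
That Monday belongs to ISO week 3 of ISO year 574.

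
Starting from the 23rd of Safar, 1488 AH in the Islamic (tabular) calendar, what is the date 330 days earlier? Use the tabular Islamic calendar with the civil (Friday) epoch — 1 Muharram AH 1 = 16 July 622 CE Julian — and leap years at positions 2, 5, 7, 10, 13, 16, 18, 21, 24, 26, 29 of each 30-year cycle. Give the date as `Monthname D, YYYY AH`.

Rabi' al-Awwal 18, 1487 AH

JDN of the 23rd of Safar, 1488 AH = 2475435.
2475435 − 330 = 2475105.
JDN 2475105 in the tabular Islamic calendar is Rabi' al-Awwal 18, 1487 AH.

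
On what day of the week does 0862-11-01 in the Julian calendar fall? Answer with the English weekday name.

This is JDN 2036208 (5 November 862 Gregorian).
2036208 ≡ 6 (mod 7); counting from Monday = 0 gives Sunday.

Sunday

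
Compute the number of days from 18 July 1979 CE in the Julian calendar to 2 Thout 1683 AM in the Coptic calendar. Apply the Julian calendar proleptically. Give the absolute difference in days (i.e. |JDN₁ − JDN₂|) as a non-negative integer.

First date → JDN 2444086; second date → JDN 2439381.
The interval is |2444086 − 2439381| = 4705 days.

4705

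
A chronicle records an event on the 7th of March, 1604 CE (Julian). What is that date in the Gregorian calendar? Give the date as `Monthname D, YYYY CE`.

March 17, 1604 CE

For dates in this range the Gregorian date is 10 days ahead of the Julian.
7 March 1604 Julian + 10 days → 17 March 1604 Gregorian.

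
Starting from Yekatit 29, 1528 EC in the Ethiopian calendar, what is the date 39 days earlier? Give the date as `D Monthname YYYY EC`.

Counting 39 days back from JDN 2282136 reaches JDN 2282097, which is 20 Tir 1528 EC.

20 Tir 1528 EC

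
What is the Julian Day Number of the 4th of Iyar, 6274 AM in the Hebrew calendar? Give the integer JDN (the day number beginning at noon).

In the Gregorian calendar the same day is 1 May 2514.
JDN 2299161 is 15 October 1582 CE (Gregorian); the target day is +340239 days from there, so JDN = 2639400.

2639400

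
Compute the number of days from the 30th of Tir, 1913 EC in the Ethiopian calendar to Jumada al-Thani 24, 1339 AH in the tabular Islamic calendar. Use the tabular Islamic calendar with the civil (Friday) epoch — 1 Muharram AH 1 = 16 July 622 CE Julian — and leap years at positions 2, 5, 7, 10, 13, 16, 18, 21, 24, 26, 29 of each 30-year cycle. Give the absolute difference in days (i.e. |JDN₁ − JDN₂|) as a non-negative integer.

First date → JDN 2422728; second date → JDN 2422754.
The interval is |2422728 − 2422754| = 26 days.

26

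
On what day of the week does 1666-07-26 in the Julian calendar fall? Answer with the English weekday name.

Thursday

Equivalently 5 August 1666 Gregorian, JDN 2329771.
2329771 ≡ 3 (mod 7); counting from Monday = 0 gives Thursday.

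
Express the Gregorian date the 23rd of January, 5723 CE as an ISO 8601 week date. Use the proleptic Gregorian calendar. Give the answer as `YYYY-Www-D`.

5723-W03-6

The weekday is Saturday (ISO weekday 6).
That Saturday belongs to ISO week 3 of ISO year 5723.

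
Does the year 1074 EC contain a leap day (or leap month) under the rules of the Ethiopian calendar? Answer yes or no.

1074 mod 4 = 2; in the Ethiopian calendar a year is leap when year mod 4 = 3, so it is a common year.

no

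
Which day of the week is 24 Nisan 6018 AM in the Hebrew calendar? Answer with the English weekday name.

Thursday

In the Gregorian calendar this is 29 April 2258 (JDN 2545896).
2545896 ≡ 3 (mod 7); counting from Monday = 0 gives Thursday.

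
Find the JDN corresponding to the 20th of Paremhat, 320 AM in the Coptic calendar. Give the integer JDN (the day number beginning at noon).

Equivalently 19 March 604 (proleptic Gregorian).
JDN 2451545 is 1 January 2000 CE (Gregorian); the target day is −509801 days from there, so JDN = 1941744.

1941744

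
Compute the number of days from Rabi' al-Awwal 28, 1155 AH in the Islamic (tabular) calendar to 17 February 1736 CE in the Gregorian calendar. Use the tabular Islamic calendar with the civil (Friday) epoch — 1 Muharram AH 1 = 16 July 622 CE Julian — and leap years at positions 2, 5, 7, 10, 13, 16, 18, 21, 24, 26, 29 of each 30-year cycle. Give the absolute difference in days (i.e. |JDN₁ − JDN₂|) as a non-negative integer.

2297

First date → JDN 2357465; second date → JDN 2355168.
The interval is |2357465 − 2355168| = 2297 days.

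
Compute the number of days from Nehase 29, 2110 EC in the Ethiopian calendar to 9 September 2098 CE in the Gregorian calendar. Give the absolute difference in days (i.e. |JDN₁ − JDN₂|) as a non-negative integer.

JDN of the first date = 2494891.
JDN of the second date = 2487591.
|2487591 − 2494891| = 7300.

7300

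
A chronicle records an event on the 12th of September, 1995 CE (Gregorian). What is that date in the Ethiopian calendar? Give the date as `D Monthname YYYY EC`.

Both dates share Julian Day Number 2449973; in the Ethiopian calendar that is 1 Meskerem 1988 EC.

1 Meskerem 1988 EC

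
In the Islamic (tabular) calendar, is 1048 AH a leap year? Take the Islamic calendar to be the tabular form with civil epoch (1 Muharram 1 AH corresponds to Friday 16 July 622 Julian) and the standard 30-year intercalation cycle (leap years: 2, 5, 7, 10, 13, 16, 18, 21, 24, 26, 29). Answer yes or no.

no

Year 1048 AH is year 28 of its 30-year cycle; leap positions are 2, 5, 7, 10, 13, 16, 18, 21, 24, 26, 29, so it is a common year (354 days).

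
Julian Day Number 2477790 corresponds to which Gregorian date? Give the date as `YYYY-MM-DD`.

Counting from JDN 2299161 = 15 Oct 1582 gives an offset of 178629 days.

2071-11-09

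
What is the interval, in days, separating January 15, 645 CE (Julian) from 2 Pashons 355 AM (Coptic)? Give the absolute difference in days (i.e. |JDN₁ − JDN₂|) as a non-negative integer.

2090

JDN of the first date = 1956659.
JDN of the second date = 1954569.
|1954569 − 1956659| = 2090.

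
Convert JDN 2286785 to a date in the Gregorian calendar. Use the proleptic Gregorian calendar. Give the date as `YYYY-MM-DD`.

1548-11-26

Counting from JDN 2299161 = 15 Oct 1582 gives an offset of -12376 days.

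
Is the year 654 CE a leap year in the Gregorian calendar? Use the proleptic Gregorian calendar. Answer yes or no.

654 is not divisible by 4, so it is a common year.

no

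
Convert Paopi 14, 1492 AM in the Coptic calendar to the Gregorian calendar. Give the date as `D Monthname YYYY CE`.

Both dates share Julian Day Number 2369661; in the Gregorian calendar that is 23 October 1775 CE.

23 October 1775 CE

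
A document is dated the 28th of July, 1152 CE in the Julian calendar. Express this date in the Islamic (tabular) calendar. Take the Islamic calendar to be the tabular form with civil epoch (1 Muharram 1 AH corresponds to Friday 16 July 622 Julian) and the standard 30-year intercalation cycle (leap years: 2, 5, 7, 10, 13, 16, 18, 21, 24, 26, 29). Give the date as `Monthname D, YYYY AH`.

Both dates share Julian Day Number 2142035; in the tabular Islamic calendar that is 23 Rabi' al-Thani 547 AH.

Rabi' al-Thani 23, 547 AH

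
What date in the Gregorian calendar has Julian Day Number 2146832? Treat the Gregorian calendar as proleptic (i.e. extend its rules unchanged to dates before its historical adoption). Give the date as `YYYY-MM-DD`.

1165-09-22

JDN 2451545 is 1 Jan 2000; 2146832 is −304713 days from there.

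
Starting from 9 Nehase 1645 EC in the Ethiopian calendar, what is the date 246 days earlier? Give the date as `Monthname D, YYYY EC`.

The starting date is JDN 2325030; 2325030 − 246 = 2324784.
JDN 2324784 corresponds to Tahsas 3, 1645 EC.

Tahsas 3, 1645 EC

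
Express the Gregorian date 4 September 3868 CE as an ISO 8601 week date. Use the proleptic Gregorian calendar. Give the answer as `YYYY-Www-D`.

The weekday is Friday (ISO weekday 5).
That Friday belongs to ISO week 36 of ISO year 3868.

3868-W36-5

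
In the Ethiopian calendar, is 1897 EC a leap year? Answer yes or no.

no

1897 mod 4 = 1; in the Ethiopian calendar a year is leap when year mod 4 = 3, so it is a common year.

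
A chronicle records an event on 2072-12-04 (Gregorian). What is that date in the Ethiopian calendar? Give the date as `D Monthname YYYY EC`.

25 Hidar 2065 EC

Julian Day Number of the source date = 2478181.
Converting JDN 2478181 to the Ethiopian calendar gives 25 Hidar 2065 EC.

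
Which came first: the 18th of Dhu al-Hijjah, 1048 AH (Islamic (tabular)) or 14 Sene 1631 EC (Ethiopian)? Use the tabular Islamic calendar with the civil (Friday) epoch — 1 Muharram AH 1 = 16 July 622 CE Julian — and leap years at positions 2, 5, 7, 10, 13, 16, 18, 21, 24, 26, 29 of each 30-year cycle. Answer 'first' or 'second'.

First date → JDN 2319804; second date → JDN 2319861.
JDN 2319804 < JDN 2319861, so the first date is earlier.

first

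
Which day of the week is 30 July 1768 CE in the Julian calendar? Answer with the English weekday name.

Equivalently 10 August 1768 Gregorian, JDN 2367031.
JDN 2367031 mod 7 = 2, and JDN 0 was a Monday, so this is a Wednesday.

Wednesday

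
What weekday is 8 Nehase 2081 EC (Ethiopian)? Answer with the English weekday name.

Equivalently 14 August 2089 Gregorian, JDN 2484278.
JDN 2484278 mod 7 = 6, and JDN 0 was a Monday, so this is a Sunday.

Sunday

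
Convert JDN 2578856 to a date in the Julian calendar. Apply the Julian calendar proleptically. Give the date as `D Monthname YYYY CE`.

JDN 2578856 is 26 July 2348 in the Gregorian calendar.
In the Julian calendar that day is 10 July 2348 CE.

10 July 2348 CE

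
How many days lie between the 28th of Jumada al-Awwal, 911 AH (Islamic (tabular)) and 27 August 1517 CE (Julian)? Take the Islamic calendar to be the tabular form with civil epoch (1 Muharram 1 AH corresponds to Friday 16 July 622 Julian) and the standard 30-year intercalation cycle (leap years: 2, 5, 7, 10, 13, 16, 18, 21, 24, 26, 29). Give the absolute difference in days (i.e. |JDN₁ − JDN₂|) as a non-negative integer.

First date → JDN 2271059; second date → JDN 2275381.
The interval is |2271059 − 2275381| = 4322 days.

4322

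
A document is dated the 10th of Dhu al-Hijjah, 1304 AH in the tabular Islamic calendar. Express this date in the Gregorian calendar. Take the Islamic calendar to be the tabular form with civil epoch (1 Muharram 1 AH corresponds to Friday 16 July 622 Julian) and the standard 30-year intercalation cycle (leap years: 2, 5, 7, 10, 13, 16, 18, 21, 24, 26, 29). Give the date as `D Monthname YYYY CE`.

Both dates share Julian Day Number 2410514; in the Gregorian calendar that is 30 August 1887 CE.

30 August 1887 CE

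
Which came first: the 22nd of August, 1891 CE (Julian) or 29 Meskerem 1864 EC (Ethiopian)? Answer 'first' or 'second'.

The two dates have Julian Day Numbers 2411979 and 2404710 respectively.
Since 2404710 < 2411979, the second date comes first.

second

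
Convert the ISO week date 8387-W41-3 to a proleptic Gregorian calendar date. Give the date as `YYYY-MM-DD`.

ISO week 1 of 8387 is the week containing the first Thursday of 8387.
Week 41, day 3 (Wednesday) lands on 8387-10-07.

8387-10-07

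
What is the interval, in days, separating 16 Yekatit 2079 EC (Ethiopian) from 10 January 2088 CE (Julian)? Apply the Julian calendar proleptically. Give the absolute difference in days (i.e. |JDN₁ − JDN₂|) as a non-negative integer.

JDN of the first date = 2483375.
JDN of the second date = 2483709.
|2483709 − 2483375| = 334.

334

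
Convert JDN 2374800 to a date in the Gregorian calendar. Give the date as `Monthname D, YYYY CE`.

November 17, 1789 CE

Counting from JDN 2299161 = 15 Oct 1582 gives an offset of 75639 days.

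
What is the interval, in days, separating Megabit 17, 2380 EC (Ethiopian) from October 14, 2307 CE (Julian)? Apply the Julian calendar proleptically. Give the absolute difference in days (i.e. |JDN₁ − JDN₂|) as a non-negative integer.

JDN of the first date = 2593347.
JDN of the second date = 2563976.
|2563976 − 2593347| = 29371.

29371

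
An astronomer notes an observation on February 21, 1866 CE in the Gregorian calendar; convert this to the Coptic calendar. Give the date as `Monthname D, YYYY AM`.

Both dates share Julian Day Number 2402654; in the Coptic calendar that is 15 Meshir 1582 AM.

Meshir 15, 1582 AM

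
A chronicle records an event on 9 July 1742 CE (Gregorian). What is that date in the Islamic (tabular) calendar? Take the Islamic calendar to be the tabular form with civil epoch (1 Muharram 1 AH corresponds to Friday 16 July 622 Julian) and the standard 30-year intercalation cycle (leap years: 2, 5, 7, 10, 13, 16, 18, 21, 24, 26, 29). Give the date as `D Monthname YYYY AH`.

Both dates share Julian Day Number 2357502; in the tabular Islamic calendar that is 6 Jumada al-Awwal 1155 AH.

6 Jumada al-Awwal 1155 AH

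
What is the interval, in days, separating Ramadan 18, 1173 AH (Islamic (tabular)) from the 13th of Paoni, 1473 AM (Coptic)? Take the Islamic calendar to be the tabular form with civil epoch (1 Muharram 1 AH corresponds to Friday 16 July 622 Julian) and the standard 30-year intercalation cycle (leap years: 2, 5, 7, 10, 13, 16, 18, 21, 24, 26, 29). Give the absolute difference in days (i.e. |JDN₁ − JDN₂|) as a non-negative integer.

First date → JDN 2364011; second date → JDN 2362960.
The interval is |2364011 − 2362960| = 1051 days.

1051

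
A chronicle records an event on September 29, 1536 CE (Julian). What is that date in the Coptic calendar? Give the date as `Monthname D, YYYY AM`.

The source date corresponds to 9 October 1536 in the proleptic Gregorian calendar (JDN 2282354).
That day falls on 2 Paopi 1253 AM in the Coptic calendar.

Paopi 2, 1253 AM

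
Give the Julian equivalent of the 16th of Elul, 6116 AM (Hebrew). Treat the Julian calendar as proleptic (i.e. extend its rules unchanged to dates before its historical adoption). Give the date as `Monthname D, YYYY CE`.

The source date corresponds to 13 September 2356 in the Gregorian calendar (JDN 2581827).
That day falls on 28 August 2356 CE in the Julian calendar.

August 28, 2356 CE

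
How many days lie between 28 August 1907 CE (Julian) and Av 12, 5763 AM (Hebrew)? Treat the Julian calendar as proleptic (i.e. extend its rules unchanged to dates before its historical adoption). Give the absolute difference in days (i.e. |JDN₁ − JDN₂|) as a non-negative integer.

35033

First date → JDN 2417829; second date → JDN 2452862.
The interval is |2417829 − 2452862| = 35033 days.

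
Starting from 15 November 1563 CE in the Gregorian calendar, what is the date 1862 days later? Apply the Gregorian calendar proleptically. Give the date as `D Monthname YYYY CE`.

Counting 1862 days forward from JDN 2292252 reaches JDN 2294114, which is 20 December 1568 CE.

20 December 1568 CE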